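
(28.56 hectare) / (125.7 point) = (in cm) 6.441e+08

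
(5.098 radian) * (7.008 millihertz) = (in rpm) 0.3412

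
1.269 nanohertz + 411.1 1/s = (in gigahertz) 4.111e-07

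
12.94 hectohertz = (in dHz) 1.294e+04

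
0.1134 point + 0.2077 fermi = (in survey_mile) 2.486e-08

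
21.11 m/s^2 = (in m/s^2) 21.11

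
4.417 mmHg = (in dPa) 5889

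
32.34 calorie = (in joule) 135.3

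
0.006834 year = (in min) 3592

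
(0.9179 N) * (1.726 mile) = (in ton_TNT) 6.094e-07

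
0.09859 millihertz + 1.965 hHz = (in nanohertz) 1.965e+11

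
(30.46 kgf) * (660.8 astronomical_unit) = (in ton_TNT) 7.058e+06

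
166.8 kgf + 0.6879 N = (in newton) 1636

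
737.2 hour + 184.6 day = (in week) 30.76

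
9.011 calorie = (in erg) 3.77e+08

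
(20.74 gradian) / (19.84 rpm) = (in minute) 0.002613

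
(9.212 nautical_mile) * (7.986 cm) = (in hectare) 0.1362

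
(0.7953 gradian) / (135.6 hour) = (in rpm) 2.444e-07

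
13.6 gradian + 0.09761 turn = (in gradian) 52.64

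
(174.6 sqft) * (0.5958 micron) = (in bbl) 6.079e-05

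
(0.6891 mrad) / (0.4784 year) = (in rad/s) 4.568e-11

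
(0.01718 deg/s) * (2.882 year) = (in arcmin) 9.369e+07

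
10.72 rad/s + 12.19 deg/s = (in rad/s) 10.93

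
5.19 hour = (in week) 0.03089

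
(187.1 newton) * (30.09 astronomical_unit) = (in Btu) 7.983e+11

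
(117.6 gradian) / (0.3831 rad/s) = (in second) 4.822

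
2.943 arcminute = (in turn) 0.0001363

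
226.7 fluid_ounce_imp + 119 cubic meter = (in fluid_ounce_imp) 4.188e+06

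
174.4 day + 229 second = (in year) 0.4778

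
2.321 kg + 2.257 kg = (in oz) 161.5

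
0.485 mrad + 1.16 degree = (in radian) 0.02073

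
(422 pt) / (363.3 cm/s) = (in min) 0.000683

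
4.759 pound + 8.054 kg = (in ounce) 360.2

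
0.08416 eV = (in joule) 1.348e-20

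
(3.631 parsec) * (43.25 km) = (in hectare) 4.846e+17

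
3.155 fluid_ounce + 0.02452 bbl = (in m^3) 0.003992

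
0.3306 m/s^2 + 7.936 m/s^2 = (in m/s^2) 8.267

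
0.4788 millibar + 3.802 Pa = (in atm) 0.0005101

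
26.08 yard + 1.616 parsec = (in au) 3.333e+05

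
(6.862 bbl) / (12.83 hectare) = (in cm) 0.0008503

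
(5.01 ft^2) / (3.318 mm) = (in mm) 1.403e+05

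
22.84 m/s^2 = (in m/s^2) 22.84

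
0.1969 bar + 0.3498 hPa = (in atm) 0.1947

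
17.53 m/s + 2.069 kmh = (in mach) 0.05317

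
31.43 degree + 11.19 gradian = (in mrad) 724.3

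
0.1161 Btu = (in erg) 1.225e+09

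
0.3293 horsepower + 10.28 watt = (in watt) 255.8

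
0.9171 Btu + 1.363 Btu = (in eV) 1.501e+22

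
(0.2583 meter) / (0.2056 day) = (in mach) 4.27e-08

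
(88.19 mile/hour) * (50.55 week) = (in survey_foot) 3.954e+09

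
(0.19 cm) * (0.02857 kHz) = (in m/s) 0.05428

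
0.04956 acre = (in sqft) 2159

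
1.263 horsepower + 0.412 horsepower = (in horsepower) 1.675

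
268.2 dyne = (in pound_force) 0.0006029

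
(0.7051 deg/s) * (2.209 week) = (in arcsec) 3.391e+09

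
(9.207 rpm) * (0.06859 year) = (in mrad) 2.086e+09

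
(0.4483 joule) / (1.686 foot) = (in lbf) 0.1961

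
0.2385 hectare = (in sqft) 2.567e+04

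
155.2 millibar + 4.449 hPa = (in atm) 0.1576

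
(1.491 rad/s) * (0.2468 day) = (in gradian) 2.024e+06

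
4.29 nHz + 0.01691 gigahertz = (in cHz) 1.691e+09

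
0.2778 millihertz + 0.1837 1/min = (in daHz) 0.0003339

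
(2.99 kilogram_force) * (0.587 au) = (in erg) 2.575e+19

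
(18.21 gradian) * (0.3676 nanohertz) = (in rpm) 1.004e-09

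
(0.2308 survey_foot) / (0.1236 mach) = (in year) 5.3e-11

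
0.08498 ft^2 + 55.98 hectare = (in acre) 138.3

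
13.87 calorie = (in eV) 3.622e+20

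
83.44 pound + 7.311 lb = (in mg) 4.116e+07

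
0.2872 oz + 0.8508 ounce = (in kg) 0.03226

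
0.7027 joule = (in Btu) 0.000666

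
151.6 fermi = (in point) 4.297e-10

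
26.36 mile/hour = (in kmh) 42.42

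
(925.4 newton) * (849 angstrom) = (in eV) 4.904e+14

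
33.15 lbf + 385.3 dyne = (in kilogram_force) 15.04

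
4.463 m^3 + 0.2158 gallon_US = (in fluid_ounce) 1.509e+05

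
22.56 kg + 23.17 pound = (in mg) 3.307e+07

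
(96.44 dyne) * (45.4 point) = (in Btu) 1.464e-08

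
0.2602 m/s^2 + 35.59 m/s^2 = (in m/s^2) 35.85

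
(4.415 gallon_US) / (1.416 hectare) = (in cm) 0.000118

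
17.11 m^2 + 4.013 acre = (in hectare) 1.626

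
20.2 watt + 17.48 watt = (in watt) 37.68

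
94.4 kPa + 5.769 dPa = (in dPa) 9.44e+05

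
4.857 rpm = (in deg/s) 29.14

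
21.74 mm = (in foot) 0.07133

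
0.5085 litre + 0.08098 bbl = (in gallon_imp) 2.944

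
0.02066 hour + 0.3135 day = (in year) 0.0008613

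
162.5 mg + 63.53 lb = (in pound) 63.53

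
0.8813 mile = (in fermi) 1.418e+18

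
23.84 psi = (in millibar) 1644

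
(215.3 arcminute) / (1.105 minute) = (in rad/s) 0.0009446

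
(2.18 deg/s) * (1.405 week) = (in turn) 5146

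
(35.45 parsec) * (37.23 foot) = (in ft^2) 1.336e+20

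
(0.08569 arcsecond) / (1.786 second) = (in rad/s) 2.326e-07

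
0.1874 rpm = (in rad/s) 0.01962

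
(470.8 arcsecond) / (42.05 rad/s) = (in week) 8.975e-11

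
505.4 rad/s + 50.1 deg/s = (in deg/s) 2.901e+04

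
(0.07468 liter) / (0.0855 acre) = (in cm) 2.158e-05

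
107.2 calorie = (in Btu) 0.4251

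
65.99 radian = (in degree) 3781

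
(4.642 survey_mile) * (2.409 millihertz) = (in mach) 0.05285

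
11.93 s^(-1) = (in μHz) 1.193e+07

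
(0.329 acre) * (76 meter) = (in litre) 1.012e+08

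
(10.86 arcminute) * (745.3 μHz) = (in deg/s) 0.0001349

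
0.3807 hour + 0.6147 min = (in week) 0.002327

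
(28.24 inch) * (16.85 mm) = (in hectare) 1.209e-06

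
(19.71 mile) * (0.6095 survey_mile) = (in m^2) 3.111e+07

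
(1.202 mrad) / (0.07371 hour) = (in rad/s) 4.53e-06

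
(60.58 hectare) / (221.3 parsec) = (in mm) 8.872e-11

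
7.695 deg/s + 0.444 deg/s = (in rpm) 1.357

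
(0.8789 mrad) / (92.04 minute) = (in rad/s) 1.592e-07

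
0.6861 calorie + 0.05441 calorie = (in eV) 1.934e+19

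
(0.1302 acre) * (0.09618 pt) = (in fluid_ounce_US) 604.5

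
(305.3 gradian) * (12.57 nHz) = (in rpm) 5.756e-07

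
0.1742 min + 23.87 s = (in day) 0.0003972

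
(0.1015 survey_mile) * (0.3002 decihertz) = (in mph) 10.97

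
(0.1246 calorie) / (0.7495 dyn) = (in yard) 7.607e+04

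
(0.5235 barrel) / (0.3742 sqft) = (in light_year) 2.531e-16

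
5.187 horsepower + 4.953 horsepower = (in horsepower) 10.14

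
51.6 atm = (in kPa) 5228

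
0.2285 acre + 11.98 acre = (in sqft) 5.318e+05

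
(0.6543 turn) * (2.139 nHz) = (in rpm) 8.397e-08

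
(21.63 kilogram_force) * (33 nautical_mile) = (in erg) 1.296e+14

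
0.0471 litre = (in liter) 0.0471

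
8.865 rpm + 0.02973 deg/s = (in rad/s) 0.9289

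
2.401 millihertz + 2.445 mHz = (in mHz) 4.846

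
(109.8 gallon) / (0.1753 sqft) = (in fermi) 2.552e+16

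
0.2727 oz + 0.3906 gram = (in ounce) 0.2865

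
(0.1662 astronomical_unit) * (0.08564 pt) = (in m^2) 7.512e+05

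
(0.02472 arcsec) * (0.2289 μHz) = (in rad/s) 2.743e-14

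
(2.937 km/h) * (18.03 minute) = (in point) 2.502e+06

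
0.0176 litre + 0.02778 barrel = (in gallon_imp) 0.9754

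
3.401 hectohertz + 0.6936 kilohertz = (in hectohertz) 10.34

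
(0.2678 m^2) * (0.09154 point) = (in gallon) 0.002285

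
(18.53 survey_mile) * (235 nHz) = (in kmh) 0.02523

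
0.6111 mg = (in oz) 2.156e-05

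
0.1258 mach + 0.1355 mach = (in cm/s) 8897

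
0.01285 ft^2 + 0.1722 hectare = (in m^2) 1722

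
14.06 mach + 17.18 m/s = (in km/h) 1.73e+04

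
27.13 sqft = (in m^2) 2.52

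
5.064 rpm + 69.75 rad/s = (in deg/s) 4027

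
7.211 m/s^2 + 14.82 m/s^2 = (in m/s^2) 22.03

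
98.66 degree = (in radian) 1.722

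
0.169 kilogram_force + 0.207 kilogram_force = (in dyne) 3.687e+05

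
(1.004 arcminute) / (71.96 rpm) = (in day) 4.486e-10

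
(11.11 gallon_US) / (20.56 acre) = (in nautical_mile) 2.729e-10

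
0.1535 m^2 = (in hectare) 1.535e-05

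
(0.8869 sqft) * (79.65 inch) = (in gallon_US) 44.04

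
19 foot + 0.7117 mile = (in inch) 4.532e+04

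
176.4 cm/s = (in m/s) 1.764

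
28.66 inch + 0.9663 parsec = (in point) 8.452e+19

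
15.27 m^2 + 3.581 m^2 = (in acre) 0.004658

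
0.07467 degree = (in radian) 0.001303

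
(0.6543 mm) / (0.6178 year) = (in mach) 9.863e-14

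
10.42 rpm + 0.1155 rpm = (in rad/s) 1.103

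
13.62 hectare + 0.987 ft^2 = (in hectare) 13.62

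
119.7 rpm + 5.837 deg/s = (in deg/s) 724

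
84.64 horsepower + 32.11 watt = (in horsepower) 84.68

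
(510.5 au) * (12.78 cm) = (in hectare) 9.76e+08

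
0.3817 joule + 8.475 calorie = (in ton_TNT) 8.566e-09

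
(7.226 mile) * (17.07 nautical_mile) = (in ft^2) 3.957e+09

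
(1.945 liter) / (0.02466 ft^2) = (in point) 2407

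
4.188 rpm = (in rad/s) 0.4386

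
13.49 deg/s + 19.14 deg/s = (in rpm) 5.438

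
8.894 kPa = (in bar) 0.08894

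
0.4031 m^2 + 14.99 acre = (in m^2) 6.066e+04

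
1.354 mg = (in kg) 1.354e-06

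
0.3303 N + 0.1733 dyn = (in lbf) 0.07425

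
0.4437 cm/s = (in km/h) 0.01597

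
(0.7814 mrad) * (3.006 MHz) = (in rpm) 2.243e+04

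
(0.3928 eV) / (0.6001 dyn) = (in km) 1.049e-17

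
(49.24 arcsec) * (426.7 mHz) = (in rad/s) 0.0001019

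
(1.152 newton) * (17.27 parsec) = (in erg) 6.139e+24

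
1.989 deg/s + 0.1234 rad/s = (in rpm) 1.51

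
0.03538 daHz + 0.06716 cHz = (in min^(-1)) 21.27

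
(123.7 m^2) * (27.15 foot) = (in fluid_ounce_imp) 3.603e+07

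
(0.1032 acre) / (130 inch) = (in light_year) 1.337e-14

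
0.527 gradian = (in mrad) 8.278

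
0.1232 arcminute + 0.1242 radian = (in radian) 0.1242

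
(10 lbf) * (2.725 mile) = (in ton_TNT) 4.662e-05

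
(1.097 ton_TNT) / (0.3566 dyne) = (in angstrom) 1.287e+25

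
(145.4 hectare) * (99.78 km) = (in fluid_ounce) 4.906e+15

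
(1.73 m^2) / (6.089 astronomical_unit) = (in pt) 5.384e-09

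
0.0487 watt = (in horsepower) 6.531e-05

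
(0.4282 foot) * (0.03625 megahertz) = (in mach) 13.89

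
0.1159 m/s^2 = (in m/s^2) 0.1159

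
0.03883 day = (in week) 0.005547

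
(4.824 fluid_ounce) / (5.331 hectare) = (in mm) 2.676e-06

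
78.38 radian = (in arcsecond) 1.617e+07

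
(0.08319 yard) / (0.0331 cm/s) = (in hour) 0.06384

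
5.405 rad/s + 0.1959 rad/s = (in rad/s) 5.601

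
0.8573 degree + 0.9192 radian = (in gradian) 59.47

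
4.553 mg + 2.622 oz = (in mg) 7.434e+04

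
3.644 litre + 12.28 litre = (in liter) 15.92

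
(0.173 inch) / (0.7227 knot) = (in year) 3.748e-10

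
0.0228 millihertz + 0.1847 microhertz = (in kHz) 2.298e-08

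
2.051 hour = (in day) 0.08546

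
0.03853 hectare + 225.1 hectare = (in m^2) 2.251e+06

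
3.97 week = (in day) 27.79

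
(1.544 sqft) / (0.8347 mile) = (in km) 1.068e-07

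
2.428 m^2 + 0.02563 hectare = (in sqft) 2785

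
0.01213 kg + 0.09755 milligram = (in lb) 0.02674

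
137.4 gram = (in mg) 1.374e+05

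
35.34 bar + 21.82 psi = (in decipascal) 3.684e+07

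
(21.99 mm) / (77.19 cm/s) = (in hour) 7.913e-06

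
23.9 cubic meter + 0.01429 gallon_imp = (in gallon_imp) 5257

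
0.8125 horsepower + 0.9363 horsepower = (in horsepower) 1.749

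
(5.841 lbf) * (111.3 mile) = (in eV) 2.905e+25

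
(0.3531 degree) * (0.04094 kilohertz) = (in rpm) 2.409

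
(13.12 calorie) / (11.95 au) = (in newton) 3.071e-11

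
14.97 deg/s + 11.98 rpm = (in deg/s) 86.85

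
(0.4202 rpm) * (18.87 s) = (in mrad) 830.3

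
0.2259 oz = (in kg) 0.006404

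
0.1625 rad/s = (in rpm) 1.552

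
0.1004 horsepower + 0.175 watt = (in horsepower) 0.1006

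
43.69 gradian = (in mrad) 686.3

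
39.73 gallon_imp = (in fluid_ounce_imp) 6357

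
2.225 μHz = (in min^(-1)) 0.0001335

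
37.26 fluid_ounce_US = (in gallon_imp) 0.2424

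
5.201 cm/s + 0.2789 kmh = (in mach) 0.0003803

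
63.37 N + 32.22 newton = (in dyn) 9.559e+06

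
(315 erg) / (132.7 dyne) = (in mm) 23.74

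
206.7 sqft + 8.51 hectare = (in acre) 21.03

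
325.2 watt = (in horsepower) 0.4361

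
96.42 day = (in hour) 2314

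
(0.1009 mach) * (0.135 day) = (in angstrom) 4.007e+15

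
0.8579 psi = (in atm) 0.05838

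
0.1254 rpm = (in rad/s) 0.01313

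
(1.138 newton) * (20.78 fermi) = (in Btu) 2.241e-17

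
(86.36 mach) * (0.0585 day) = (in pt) 4.213e+11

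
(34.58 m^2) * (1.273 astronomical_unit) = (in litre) 6.585e+15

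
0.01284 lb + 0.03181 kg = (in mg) 3.763e+04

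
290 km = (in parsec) 9.398e-12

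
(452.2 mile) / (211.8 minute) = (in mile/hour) 128.1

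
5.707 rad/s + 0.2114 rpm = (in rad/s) 5.729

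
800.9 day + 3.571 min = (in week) 114.4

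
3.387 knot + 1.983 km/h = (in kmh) 8.256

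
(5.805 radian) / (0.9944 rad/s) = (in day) 6.757e-05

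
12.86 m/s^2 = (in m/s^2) 12.86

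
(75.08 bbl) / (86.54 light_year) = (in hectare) 1.458e-21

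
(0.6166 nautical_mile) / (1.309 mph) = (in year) 6.188e-05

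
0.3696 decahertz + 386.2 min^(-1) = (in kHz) 0.01013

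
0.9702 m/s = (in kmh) 3.493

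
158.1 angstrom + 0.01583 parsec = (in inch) 1.923e+16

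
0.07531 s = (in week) 1.245e-07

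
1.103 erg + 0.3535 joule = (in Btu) 0.0003351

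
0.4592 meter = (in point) 1302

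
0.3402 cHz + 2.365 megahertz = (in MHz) 2.365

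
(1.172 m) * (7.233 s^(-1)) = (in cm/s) 847.7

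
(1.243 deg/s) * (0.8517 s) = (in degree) 1.059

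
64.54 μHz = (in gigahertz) 6.454e-14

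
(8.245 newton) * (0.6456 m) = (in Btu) 0.005045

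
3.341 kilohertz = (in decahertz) 334.1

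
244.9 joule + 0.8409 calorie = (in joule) 248.4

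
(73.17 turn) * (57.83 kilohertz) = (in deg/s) 1.523e+09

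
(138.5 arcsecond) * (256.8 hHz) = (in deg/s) 988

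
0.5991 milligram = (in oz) 2.113e-05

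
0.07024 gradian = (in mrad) 1.103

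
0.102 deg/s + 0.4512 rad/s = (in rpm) 4.326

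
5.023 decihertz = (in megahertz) 5.023e-07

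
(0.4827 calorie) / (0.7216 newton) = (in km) 0.002799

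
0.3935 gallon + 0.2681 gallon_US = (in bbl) 0.01575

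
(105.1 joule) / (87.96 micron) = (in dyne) 1.195e+11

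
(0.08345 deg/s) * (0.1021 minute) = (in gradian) 0.568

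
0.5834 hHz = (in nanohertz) 5.834e+10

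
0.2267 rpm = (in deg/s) 1.36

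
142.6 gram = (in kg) 0.1426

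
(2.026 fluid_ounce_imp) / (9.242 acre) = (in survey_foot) 5.05e-09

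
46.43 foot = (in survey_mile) 0.008794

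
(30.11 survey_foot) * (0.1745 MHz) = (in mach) 4703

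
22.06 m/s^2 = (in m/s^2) 22.06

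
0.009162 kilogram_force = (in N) 0.08985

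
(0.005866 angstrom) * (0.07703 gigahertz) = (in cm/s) 0.004519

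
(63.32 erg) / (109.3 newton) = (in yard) 6.336e-08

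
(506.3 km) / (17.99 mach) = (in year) 2.621e-06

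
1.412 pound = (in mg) 6.405e+05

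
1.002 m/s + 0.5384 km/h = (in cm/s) 115.2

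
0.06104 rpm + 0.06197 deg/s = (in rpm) 0.07137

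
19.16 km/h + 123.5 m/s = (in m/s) 128.8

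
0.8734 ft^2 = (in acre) 2.005e-05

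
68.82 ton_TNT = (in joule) 2.879e+11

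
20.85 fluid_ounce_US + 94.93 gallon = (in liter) 360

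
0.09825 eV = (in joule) 1.574e-20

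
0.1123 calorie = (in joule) 0.4699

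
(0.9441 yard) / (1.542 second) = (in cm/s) 55.98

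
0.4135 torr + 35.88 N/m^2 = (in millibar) 0.9101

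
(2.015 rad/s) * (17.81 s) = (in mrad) 3.589e+04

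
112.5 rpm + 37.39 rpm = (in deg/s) 899.3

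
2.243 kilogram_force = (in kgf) 2.243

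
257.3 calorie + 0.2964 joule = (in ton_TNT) 2.574e-07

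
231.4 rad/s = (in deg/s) 1.326e+04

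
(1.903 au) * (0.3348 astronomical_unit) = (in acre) 3.523e+18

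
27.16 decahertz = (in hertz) 271.6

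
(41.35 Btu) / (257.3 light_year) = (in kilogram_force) 1.828e-15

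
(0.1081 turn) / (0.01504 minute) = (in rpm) 7.188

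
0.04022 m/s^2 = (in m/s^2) 0.04022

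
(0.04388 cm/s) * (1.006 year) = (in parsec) 4.511e-13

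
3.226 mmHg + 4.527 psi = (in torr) 237.3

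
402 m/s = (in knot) 781.4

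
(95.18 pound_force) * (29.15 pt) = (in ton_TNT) 1.041e-09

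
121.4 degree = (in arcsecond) 4.37e+05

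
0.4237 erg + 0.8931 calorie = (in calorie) 0.8931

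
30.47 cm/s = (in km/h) 1.097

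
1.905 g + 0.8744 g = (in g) 2.779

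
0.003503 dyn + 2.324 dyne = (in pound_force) 5.232e-06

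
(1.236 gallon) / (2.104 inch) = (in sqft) 0.9424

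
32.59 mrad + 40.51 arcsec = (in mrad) 32.79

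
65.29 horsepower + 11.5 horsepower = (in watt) 5.726e+04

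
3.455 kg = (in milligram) 3.455e+06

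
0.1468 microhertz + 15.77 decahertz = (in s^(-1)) 157.7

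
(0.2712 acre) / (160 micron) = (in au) 4.585e-05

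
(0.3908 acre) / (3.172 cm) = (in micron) 4.986e+10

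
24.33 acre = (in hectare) 9.846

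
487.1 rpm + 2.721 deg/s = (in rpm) 487.6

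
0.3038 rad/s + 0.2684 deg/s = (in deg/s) 17.67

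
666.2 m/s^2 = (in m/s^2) 666.2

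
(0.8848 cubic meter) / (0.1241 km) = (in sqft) 0.07674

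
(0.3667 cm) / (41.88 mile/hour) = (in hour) 5.441e-08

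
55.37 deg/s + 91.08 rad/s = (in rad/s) 92.05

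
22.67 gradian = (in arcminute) 1224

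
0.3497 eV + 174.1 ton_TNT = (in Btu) 6.904e+08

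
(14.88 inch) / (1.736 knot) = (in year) 1.342e-08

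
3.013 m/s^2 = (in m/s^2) 3.013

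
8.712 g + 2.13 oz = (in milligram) 6.91e+04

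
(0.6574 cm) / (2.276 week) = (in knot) 9.283e-09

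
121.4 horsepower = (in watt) 9.053e+04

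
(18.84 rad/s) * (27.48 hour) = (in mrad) 1.864e+09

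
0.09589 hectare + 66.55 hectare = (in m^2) 6.665e+05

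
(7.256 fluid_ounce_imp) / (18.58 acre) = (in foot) 8.996e-09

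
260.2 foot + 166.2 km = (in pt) 4.713e+08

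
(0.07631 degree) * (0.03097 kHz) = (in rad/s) 0.04125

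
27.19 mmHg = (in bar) 0.03625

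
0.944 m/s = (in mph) 2.112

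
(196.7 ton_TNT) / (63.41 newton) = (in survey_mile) 8.065e+06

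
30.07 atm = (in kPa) 3047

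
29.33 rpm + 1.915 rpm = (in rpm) 31.24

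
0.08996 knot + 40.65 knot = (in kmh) 75.45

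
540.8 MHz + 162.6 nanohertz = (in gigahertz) 0.5408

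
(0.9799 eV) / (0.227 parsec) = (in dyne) 2.241e-30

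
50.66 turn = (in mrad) 3.183e+05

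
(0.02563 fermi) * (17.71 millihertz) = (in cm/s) 4.539e-17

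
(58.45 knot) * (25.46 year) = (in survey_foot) 7.921e+10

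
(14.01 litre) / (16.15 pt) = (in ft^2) 26.47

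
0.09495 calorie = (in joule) 0.3973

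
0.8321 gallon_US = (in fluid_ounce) 106.5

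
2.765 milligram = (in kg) 2.765e-06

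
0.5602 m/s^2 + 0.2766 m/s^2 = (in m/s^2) 0.8368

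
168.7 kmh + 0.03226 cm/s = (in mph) 104.8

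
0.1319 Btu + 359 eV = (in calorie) 33.26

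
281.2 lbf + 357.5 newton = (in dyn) 1.608e+08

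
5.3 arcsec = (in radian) 2.57e-05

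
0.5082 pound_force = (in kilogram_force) 0.2305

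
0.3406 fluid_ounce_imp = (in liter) 0.009677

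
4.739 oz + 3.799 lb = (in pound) 4.095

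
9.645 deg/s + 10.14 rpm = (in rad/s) 1.23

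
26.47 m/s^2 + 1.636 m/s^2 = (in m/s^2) 28.11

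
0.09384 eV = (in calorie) 3.593e-21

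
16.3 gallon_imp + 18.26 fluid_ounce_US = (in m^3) 0.07464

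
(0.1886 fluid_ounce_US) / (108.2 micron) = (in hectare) 5.155e-06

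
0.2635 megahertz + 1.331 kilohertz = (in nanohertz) 2.648e+14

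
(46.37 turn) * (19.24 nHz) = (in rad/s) 5.606e-06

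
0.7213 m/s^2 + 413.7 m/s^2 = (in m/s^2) 414.4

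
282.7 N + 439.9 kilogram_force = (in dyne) 4.597e+08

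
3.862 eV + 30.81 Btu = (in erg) 3.251e+11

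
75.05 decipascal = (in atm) 7.407e-05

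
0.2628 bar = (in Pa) 2.628e+04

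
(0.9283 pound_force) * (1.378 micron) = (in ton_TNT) 1.36e-15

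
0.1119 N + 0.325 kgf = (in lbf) 0.7417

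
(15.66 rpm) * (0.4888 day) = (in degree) 3.968e+06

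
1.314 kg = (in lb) 2.897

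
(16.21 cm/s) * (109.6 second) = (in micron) 1.777e+07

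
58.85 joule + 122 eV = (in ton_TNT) 1.407e-08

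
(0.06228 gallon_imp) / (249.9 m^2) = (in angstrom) 1.133e+04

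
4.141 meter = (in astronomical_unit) 2.768e-11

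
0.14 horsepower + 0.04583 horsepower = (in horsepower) 0.1858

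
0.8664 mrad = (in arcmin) 2.978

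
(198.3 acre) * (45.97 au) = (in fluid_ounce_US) 1.866e+23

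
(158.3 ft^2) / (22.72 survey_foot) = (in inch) 83.61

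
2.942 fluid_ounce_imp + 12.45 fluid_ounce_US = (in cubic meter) 0.0004518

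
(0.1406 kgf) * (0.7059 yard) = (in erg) 8.9e+06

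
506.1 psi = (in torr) 2.617e+04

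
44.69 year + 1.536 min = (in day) 1.631e+04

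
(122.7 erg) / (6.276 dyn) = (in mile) 0.0001215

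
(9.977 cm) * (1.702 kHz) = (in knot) 330.1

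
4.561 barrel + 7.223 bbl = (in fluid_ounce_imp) 6.594e+04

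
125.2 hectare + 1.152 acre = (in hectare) 125.7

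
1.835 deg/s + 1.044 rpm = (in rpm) 1.35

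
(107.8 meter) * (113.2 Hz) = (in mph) 2.73e+04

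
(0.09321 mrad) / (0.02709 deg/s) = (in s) 0.1971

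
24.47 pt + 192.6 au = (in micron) 2.881e+19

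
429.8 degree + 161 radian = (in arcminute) 5.793e+05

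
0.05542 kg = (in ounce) 1.955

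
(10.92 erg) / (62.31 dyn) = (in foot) 0.00575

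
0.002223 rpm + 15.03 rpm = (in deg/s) 90.19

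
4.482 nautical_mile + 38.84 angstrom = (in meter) 8301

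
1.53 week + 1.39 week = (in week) 2.92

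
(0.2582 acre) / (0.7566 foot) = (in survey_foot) 1.487e+04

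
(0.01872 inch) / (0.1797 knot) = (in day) 5.953e-08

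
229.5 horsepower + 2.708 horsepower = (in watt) 1.732e+05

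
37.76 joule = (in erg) 3.776e+08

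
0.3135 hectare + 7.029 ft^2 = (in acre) 0.7748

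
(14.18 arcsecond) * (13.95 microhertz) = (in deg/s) 5.495e-08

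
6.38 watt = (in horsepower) 0.008556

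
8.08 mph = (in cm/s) 361.2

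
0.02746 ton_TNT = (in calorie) 2.746e+07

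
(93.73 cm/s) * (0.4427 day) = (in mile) 22.28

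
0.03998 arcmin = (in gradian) 0.0007404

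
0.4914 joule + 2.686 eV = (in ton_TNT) 1.174e-10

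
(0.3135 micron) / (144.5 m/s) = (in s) 2.17e-09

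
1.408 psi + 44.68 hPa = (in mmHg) 106.3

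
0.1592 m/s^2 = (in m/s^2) 0.1592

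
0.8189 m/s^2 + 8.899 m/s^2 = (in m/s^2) 9.718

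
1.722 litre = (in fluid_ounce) 58.23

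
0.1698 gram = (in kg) 0.0001698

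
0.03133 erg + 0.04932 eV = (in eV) 1.955e+10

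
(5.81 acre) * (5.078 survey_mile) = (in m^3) 1.921e+08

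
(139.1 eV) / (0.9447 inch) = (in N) 9.288e-16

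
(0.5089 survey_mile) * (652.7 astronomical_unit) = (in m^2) 7.997e+16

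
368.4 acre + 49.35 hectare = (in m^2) 1.984e+06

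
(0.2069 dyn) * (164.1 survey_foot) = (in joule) 0.0001035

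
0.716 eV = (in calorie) 2.742e-20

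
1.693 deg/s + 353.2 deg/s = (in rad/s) 6.194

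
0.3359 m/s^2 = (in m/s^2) 0.3359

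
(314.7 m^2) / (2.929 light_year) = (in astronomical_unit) 7.591e-26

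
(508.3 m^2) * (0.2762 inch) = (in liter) 3566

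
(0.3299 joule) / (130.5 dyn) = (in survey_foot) 829.4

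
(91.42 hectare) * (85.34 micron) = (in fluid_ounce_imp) 2.746e+06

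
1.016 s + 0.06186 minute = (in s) 4.728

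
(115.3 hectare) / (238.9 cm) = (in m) 4.826e+05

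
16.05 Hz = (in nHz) 1.605e+10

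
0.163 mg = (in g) 0.000163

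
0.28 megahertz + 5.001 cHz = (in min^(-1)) 1.68e+07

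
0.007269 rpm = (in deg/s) 0.04361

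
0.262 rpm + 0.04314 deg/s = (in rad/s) 0.02819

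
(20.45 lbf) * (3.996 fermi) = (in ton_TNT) 8.688e-23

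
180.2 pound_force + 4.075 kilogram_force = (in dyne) 8.415e+07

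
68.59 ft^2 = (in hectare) 0.0006372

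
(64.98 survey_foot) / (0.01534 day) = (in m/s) 0.01494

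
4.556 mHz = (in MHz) 4.556e-09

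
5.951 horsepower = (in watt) 4438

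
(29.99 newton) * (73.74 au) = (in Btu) 3.136e+11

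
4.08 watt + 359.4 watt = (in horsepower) 0.4874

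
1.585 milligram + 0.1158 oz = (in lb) 0.007241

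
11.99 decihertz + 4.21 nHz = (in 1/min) 71.94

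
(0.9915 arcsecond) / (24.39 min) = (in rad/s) 3.285e-09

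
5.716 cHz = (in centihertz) 5.716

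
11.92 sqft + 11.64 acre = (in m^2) 4.711e+04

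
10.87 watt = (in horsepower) 0.01458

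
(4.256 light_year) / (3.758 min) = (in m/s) 1.786e+14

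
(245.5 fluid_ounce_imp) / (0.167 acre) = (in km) 1.032e-08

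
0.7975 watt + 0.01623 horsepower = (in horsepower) 0.0173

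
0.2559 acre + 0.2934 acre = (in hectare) 0.2223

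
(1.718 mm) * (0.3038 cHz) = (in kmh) 1.879e-05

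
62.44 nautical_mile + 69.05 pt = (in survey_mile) 71.85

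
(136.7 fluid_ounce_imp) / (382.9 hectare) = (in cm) 1.014e-07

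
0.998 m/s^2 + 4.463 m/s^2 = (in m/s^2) 5.461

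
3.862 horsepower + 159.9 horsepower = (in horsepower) 163.8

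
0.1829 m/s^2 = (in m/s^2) 0.1829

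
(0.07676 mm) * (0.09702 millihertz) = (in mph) 1.666e-08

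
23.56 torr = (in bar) 0.03141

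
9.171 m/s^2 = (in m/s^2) 9.171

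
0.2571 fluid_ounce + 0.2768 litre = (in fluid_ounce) 9.617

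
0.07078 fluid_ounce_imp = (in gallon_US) 0.0005313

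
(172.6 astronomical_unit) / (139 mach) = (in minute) 9.092e+06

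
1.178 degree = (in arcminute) 70.68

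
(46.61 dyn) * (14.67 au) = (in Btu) 9.695e+05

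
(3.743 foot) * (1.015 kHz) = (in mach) 3.401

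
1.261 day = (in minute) 1816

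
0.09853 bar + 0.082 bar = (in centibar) 18.05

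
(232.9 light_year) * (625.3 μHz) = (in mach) 4.046e+12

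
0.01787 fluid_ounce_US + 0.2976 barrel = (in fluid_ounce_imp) 1665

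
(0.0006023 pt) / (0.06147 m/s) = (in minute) 5.761e-08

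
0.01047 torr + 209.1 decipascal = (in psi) 0.003235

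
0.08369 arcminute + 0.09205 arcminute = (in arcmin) 0.1757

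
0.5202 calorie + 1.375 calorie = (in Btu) 0.007516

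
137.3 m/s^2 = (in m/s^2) 137.3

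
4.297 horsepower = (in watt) 3204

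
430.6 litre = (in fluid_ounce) 1.456e+04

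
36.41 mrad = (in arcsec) 7510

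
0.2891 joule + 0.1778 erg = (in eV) 1.804e+18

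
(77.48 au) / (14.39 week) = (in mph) 2.979e+06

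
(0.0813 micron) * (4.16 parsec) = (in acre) 2.579e+06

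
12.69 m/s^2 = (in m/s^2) 12.69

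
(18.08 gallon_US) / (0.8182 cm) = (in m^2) 8.365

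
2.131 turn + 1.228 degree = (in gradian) 853.8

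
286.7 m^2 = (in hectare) 0.02867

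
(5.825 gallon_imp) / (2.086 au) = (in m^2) 8.486e-14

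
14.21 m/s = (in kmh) 51.16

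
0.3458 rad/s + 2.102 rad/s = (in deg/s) 140.2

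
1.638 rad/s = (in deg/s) 93.85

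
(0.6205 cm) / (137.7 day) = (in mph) 1.167e-09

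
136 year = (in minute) 7.148e+07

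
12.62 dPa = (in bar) 1.262e-05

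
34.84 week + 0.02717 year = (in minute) 3.655e+05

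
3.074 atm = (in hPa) 3115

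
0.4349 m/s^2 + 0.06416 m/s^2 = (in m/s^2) 0.4991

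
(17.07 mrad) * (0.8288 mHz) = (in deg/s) 0.0008106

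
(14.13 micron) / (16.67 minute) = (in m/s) 1.413e-08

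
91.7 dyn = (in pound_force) 0.0002061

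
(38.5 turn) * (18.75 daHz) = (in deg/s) 2.599e+06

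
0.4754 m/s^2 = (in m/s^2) 0.4754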